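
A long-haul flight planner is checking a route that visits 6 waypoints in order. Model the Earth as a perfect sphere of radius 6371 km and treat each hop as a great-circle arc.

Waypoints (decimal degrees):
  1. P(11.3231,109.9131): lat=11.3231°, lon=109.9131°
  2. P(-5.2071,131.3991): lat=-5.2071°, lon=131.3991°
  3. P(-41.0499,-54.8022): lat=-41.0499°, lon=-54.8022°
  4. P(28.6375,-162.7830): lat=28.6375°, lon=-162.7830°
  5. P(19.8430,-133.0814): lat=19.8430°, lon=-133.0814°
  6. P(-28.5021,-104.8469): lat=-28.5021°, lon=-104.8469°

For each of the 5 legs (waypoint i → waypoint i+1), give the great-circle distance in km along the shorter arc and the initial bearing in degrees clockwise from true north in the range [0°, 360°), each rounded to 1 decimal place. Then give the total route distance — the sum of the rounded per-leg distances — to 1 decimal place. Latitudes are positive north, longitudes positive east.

Leg 1: φ1=0.1976254, φ2=-0.0908810, Δφ=-0.2885064, Δλ=0.3750014 rad; a=sin²(Δφ/2)+cosφ1·cosφ2·sin²(Δλ/2)=0.0545945816; c=2·atan2(√a, √(1-a))=0.471669755; dist=6371·c=3005.008 ≈ 3005.0 km; running total=3005.0 km
Leg 1 bearing: y=sinΔλ·cosφ2=0.36476232, x=cosφ1·sinφ2-sinφ1·cosφ2·cosΔλ=-0.27093266; θ=atan2(y, x)=126.6037° ≈ 126.6°
Leg 2: φ1=-0.0908810, φ2=-0.7164559, Δφ=-0.6255749, Δλ=-3.2498258 rad; a=sin²(Δφ/2)+cosφ1·cosφ2·sin²(Δλ/2)=0.8435150901; c=2·atan2(√a, √(1-a))=2.328190320; dist=6371·c=14832.901 ≈ 14832.9 km; running total=17837.9 km
Leg 2 bearing: y=sinΔλ·cosφ2=0.08146342, x=cosφ1·sinφ2-sinφ1·cosφ2·cosΔλ=-0.72204795; θ=atan2(y, x)=173.5630° ≈ 173.6°
Leg 3: φ1=-0.7164559, φ2=0.4998187, Δφ=1.2162746, Δλ=-1.8846205 rad; a=sin²(Δφ/2)+cosφ1·cosφ2·sin²(Δλ/2)=0.7595321713; c=2·atan2(√a, √(1-a))=2.116552238; dist=6371·c=13484.554 ≈ 13484.6 km; running total=31322.5 km
Leg 3 bearing: y=sinΔλ·cosφ2=-0.83480412, x=cosφ1·sinφ2-sinφ1·cosφ2·cosΔλ=0.18350556; θ=atan2(y, x)=-77.6025° <0 so +360° → 282.3975° ≈ 282.4°
Leg 4: φ1=0.4998187, φ2=0.3463257, Δφ=-0.1534930, Δλ=0.5183907 rad; a=sin²(Δφ/2)+cosφ1·cosφ2·sin²(Δλ/2)=0.0601103969; c=2·atan2(√a, √(1-a))=0.495398781; dist=6371·c=3156.186 ≈ 3156.2 km; running total=34478.7 km
Leg 4 bearing: y=sinΔλ·cosφ2=0.46606426, x=cosφ1·sinφ2-sinφ1·cosφ2·cosΔλ=-0.09366243; θ=atan2(y, x)=101.3631° ≈ 101.4°
Leg 5: φ1=0.3463257, φ2=-0.4974555, Δφ=-0.8437812, Δλ=0.4927850 rad; a=sin²(Δφ/2)+cosφ1·cosφ2·sin²(Δλ/2)=0.2168550417; c=2·atan2(√a, √(1-a))=0.968798872; dist=6371·c=6172.218 ≈ 6172.2 km; running total=40650.9 km
Leg 5 bearing: y=sinΔλ·cosφ2=0.41574371, x=cosφ1·sinφ2-sinφ1·cosφ2·cosΔλ=-0.71166909; θ=atan2(y, x)=149.7073° ≈ 149.7°

Leg 1: dist=3005.0 km, bearing=126.6°
Leg 2: dist=14832.9 km, bearing=173.6°
Leg 3: dist=13484.6 km, bearing=282.4°
Leg 4: dist=3156.2 km, bearing=101.4°
Leg 5: dist=6172.2 km, bearing=149.7°
Total: 40650.9 km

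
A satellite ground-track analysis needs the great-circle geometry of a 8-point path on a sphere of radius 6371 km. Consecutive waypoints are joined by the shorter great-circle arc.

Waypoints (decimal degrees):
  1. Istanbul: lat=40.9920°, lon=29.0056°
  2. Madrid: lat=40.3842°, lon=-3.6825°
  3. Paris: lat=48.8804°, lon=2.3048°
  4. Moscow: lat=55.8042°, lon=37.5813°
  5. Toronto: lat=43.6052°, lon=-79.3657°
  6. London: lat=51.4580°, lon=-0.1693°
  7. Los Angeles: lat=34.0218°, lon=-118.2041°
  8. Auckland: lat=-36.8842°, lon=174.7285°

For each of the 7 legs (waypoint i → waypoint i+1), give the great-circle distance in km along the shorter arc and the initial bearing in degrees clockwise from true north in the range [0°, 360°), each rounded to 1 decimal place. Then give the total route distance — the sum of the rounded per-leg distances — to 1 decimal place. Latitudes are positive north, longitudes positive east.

Leg 1: dist=2740.8 km, bearing=279.5°
Leg 2: dist=1056.1 km, bearing=24.6°
Leg 3: dist=2485.9 km, bearing=58.6°
Leg 4: dist=7482.6 km, bearing=315.6°
Leg 5: dist=5714.4 km, bearing=51.6°
Leg 6: dist=8757.9 km, bearing=311.8°
Leg 7: dist=10501.8 km, bearing=227.6°
Total: 38739.5 km

Leg 1: φ1=0.7154454, φ2=0.7048373, Δφ=-0.0106081, Δλ=-0.5705150 rad; a=sin²(Δφ/2)+cosφ1·cosφ2·sin²(Δλ/2)=0.0455571653; c=2·atan2(√a, √(1-a))=0.430192058; dist=6371·c=2740.754 ≈ 2740.8 km; running total=2740.8 km
Leg 1 bearing: y=sinΔλ·cosφ2=-0.41137710, x=cosφ1·sinφ2-sinφ1·cosφ2·cosΔλ=0.06852534; θ=atan2(y, x)=-80.5428° <0 so +360° → 279.4572° ≈ 279.5°
Leg 2: φ1=0.7048373, φ2=0.8531239, Δφ=0.1482867, Δλ=0.1044981 rad; a=sin²(Δφ/2)+cosφ1·cosφ2·sin²(Δλ/2)=0.0068534450; c=2·atan2(√a, √(1-a))=0.165760779; dist=6371·c=1056.062 ≈ 1056.1 km; running total=3796.9 km
Leg 2 bearing: y=sinΔλ·cosφ2=0.06859639, x=cosφ1·sinφ2-sinφ1·cosφ2·cosΔλ=0.15006810; θ=atan2(y, x)=24.5652° ≈ 24.6°
Leg 3: φ1=0.8531239, φ2=0.9739670, Δφ=0.1208431, Δλ=0.6156911 rad; a=sin²(Δφ/2)+cosφ1·cosφ2·sin²(Δλ/2)=0.0375807418; c=2·atan2(√a, √(1-a))=0.390185507; dist=6371·c=2485.872 ≈ 2485.9 km; running total=6282.8 km
Leg 3 bearing: y=sinΔλ·cosφ2=0.32458097, x=cosφ1·sinφ2-sinφ1·cosφ2·cosΔλ=0.19829501; θ=atan2(y, x)=58.5781° ≈ 58.6°
Leg 4: φ1=0.9739670, φ2=0.7610543, Δφ=-0.2129127, Δλ=-2.0411102 rad; a=sin²(Δφ/2)+cosφ1·cosφ2·sin²(Δλ/2)=0.3069847213; c=2·atan2(√a, √(1-a))=1.174471613; dist=6371·c=7482.559 ≈ 7482.6 km; running total=13765.4 km
Leg 4 bearing: y=sinΔλ·cosφ2=-0.64548990, x=cosφ1·sinφ2-sinφ1·cosφ2·cosΔλ=0.65903202; θ=atan2(y, x)=-44.4052° <0 so +360° → 315.5948° ≈ 315.6°
Leg 5: φ1=0.7610543, φ2=0.8981115, Δφ=0.1370572, Δλ=1.3822379 rad; a=sin²(Δφ/2)+cosφ1·cosφ2·sin²(Δλ/2)=0.1879951367; c=2·atan2(√a, √(1-a))=0.896932716; dist=6371·c=5714.358 ≈ 5714.4 km; running total=19479.8 km
Leg 5 bearing: y=sinΔλ·cosφ2=0.61204421, x=cosφ1·sinφ2-sinφ1·cosφ2·cosΔλ=0.48581246; θ=atan2(y, x)=51.5591° ≈ 51.6°
Leg 6: φ1=0.8981115, φ2=0.5937924, Δφ=-0.3043191, Δλ=-2.0600959 rad; a=sin²(Δφ/2)+cosφ1·cosφ2·sin²(Δλ/2)=0.4025530996; c=2·atan2(√a, √(1-a))=1.374647153; dist=6371·c=8757.877 ≈ 8757.9 km; running total=28237.7 km
Leg 6 bearing: y=sinΔλ·cosφ2=-0.73157235, x=cosφ1·sinφ2-sinφ1·cosφ2·cosΔλ=0.65331333; θ=atan2(y, x)=-48.2343° <0 so +360° → 311.7657° ≈ 311.8°
Leg 7: φ1=0.5937924, φ2=-0.6437507, Δφ=-1.2375432, Δλ=5.1126384 rad; a=sin²(Δφ/2)+cosφ1·cosφ2·sin²(Δλ/2)=0.5387525697; c=2·atan2(√a, √(1-a))=1.648379273; dist=6371·c=10501.824 ≈ 10501.8 km; running total=38739.5 km
Leg 7 bearing: y=sinΔλ·cosφ2=-0.73663312, x=cosφ1·sinφ2-sinφ1·cosφ2·cosΔλ=-0.67183673; θ=atan2(y, x)=-132.3660° <0 so +360° → 227.6340° ≈ 227.6°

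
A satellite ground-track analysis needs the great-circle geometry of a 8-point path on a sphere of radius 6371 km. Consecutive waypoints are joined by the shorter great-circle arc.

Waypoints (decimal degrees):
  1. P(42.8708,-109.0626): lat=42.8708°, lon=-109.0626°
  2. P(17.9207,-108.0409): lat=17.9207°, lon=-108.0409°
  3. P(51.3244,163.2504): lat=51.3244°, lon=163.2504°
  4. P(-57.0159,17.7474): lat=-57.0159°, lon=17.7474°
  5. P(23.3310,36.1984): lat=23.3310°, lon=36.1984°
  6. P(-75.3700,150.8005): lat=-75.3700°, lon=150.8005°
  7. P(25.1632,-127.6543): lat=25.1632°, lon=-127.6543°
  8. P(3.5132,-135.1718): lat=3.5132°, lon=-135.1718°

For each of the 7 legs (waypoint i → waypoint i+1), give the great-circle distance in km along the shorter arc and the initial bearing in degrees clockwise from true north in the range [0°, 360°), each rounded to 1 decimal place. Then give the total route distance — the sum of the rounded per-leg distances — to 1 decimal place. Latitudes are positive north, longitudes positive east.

Leg 1: φ1=0.7482366, φ2=0.3127752, Δφ=-0.4354614, Δλ=0.0178320 rad; a=sin²(Δφ/2)+cosφ1·cosφ2·sin²(Δλ/2)=0.0467176783; c=2·atan2(√a, √(1-a))=0.435724143; dist=6371·c=2775.999 ≈ 2776.0 km; running total=2776.0 km
Leg 1 bearing: y=sinΔλ·cosφ2=0.01696598, x=cosφ1·sinφ2-sinφ1·cosφ2·cosΔλ=-0.42172586; θ=atan2(y, x)=177.6962° ≈ 177.7°
Leg 2: φ1=0.3127752, φ2=0.8957798, Δφ=0.5830045, Δλ=4.7349264 rad; a=sin²(Δφ/2)+cosφ1·cosφ2·sin²(Δλ/2)=0.3731899556; c=2·atan2(√a, √(1-a))=1.314375445; dist=6371·c=8373.886 ≈ 8373.9 km; running total=11149.9 km
Leg 2 bearing: y=sinΔλ·cosφ2=-0.62475154, x=cosφ1·sinφ2-sinφ1·cosφ2·cosΔλ=0.73848653; θ=atan2(y, x)=-40.2309° <0 so +360° → 319.7691° ≈ 319.8°
Leg 3: φ1=0.8957798, φ2=-0.9951152, Δφ=-1.8908949, Δλ=-2.5395064 rad; a=sin²(Δφ/2)+cosφ1·cosφ2·sin²(Δλ/2)=0.9676236110; c=2·atan2(√a, √(1-a))=2.779753125; dist=6371·c=17709.807 ≈ 17709.8 km; running total=28859.7 km
Leg 3 bearing: y=sinΔλ·cosφ2=-0.30833162, x=cosφ1·sinφ2-sinφ1·cosφ2·cosΔλ=-0.17390873; θ=atan2(y, x)=-119.4244° <0 so +360° → 240.5756° ≈ 240.6°
Leg 4: φ1=-0.9951152, φ2=0.4072028, Δφ=1.4023179, Δλ=0.3220307 rad; a=sin²(Δφ/2)+cosφ1·cosφ2·sin²(Δλ/2)=0.4290073076; c=2·atan2(√a, √(1-a))=1.428329494; dist=6371·c=9099.887 ≈ 9099.9 km; running total=37959.6 km
Leg 4 bearing: y=sinΔλ·cosφ2=0.29061456, x=cosφ1·sinφ2-sinφ1·cosφ2·cosΔλ=0.94624697; θ=atan2(y, x)=17.0729° ≈ 17.1°
Leg 5: φ1=0.4072028, φ2=-1.3154547, Δφ=-1.7226574, Δλ=2.0001840 rad; a=sin²(Δφ/2)+cosφ1·cosφ2·sin²(Δλ/2)=0.7398772568; c=2·atan2(√a, √(1-a))=2.071171230; dist=6371·c=13195.432 ≈ 13195.4 km; running total=51155.0 km
Leg 5 bearing: y=sinΔλ·cosφ2=0.22964738, x=cosφ1·sinφ2-sinφ1·cosφ2·cosΔλ=-0.84681621; θ=atan2(y, x)=164.8269° ≈ 164.8°
Leg 6: φ1=-1.3154547, φ2=0.4391807, Δφ=1.7546353, Δλ=-4.8599531 rad; a=sin²(Δφ/2)+cosφ1·cosφ2·sin²(Δλ/2)=0.6889000199; c=2·atan2(√a, √(1-a))=1.958215412; dist=6371·c=12475.790 ≈ 12475.8 km; running total=63630.8 km
Leg 6 bearing: y=sinΔλ·cosφ2=0.89526385, x=cosφ1·sinφ2-sinφ1·cosφ2·cosΔλ=0.23615623; θ=atan2(y, x)=75.2229° ≈ 75.2°
Leg 7: φ1=0.4391807, φ2=0.0613169, Δφ=-0.3778638, Δλ=-0.1312051 rad; a=sin²(Δφ/2)+cosφ1·cosφ2·sin²(Δλ/2)=0.0391549410; c=2·atan2(√a, √(1-a))=0.398381353; dist=6371·c=2538.088 ≈ 2538.1 km; running total=66168.9 km
Leg 7 bearing: y=sinΔλ·cosφ2=-0.13058314, x=cosφ1·sinφ2-sinφ1·cosφ2·cosΔλ=-0.36528806; θ=atan2(y, x)=-160.3291° <0 so +360° → 199.6709° ≈ 199.7°

Leg 1: dist=2776.0 km, bearing=177.7°
Leg 2: dist=8373.9 km, bearing=319.8°
Leg 3: dist=17709.8 km, bearing=240.6°
Leg 4: dist=9099.9 km, bearing=17.1°
Leg 5: dist=13195.4 km, bearing=164.8°
Leg 6: dist=12475.8 km, bearing=75.2°
Leg 7: dist=2538.1 km, bearing=199.7°
Total: 66168.9 km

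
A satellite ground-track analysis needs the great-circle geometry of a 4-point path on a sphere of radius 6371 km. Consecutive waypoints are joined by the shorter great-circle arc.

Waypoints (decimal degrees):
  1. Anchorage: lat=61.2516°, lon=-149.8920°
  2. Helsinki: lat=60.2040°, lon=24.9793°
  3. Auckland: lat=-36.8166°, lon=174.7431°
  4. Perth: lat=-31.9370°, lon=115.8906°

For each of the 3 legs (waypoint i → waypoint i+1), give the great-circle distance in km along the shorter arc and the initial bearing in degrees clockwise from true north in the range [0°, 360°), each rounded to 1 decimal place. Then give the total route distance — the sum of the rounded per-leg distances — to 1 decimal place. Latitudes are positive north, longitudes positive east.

Leg 1: φ1=1.0690421, φ2=1.0507580, Δφ=-0.0182841, Δλ=3.0520800 rad; a=sin²(Δφ/2)+cosφ1·cosφ2·sin²(Δλ/2)=0.2386027388; c=2·atan2(√a, √(1-a))=1.020670468; dist=6371·c=6502.692 ≈ 6502.7 km; running total=6502.7 km
Leg 1 bearing: y=sinΔλ·cosφ2=0.04442068, x=cosφ1·sinφ2-sinφ1·cosφ2·cosΔλ=0.85130059; θ=atan2(y, x)=2.9870° ≈ 3.0°
Leg 2: φ1=1.0507580, φ2=-0.6425709, Δφ=-1.6933289, Δλ=2.6138714 rad; a=sin²(Δφ/2)+cosφ1·cosφ2·sin²(Δλ/2)=0.9318614457; c=2·atan2(√a, √(1-a))=2.613407057; dist=6371·c=16650.016 ≈ 16650.0 km; running total=23152.7 km
Leg 2 bearing: y=sinΔλ·cosφ2=0.40313360, x=cosφ1·sinφ2-sinφ1·cosφ2·cosΔλ=0.30243357; θ=atan2(y, x)=53.1225° ≈ 53.1°
Leg 3: φ1=-0.6425709, φ2=-0.5574058, Δφ=0.0851651, Δλ=-1.0271699 rad; a=sin²(Δφ/2)+cosφ1·cosφ2·sin²(Δλ/2)=0.1657993060; c=2·atan2(√a, √(1-a))=0.838738868; dist=6371·c=5343.605 ≈ 5343.6 km; running total=28496.3 km
Leg 3 bearing: y=sinΔλ·cosφ2=-0.72629051, x=cosφ1·sinφ2-sinφ1·cosφ2·cosΔλ=-0.16044215; θ=atan2(y, x)=-102.4569° <0 so +360° → 257.5431° ≈ 257.5°

Leg 1: dist=6502.7 km, bearing=3.0°
Leg 2: dist=16650.0 km, bearing=53.1°
Leg 3: dist=5343.6 km, bearing=257.5°
Total: 28496.3 km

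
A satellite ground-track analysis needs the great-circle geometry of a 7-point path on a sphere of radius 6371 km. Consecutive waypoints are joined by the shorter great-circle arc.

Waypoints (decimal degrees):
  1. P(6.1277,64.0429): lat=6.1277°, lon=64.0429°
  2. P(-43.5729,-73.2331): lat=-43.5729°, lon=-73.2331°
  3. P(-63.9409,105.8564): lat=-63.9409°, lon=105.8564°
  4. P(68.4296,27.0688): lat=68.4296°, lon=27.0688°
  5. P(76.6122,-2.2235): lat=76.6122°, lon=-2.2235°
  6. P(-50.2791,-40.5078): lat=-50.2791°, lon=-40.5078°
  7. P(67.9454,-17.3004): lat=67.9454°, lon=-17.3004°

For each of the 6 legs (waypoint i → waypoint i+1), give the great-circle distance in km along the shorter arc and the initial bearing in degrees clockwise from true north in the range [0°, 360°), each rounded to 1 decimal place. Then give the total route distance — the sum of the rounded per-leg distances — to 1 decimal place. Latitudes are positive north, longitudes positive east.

Leg 1: dist=14129.4 km, bearing=218.0°
Leg 2: dist=8059.8 km, bearing=179.6°
Leg 3: dist=15958.3 km, bearing=322.7°
Leg 4: dist=1310.0 km, bearing=326.3°
Leg 5: dist=14367.1 km, bearing=210.7°
Leg 6: dist=13287.2 km, bearing=9.8°
Total: 67111.8 km

Leg 1: φ1=0.1069485, φ2=-0.7604906, Δφ=-0.8674391, Δλ=-2.3959182 rad; a=sin²(Δφ/2)+cosφ1·cosφ2·sin²(Δλ/2)=0.8013870092; c=2·atan2(√a, √(1-a))=2.217769486; dist=6371·c=14129.409 ≈ 14129.4 km; running total=14129.4 km
Leg 1 bearing: y=sinΔλ·cosφ2=-0.49154828, x=cosφ1·sinφ2-sinφ1·cosφ2·cosΔλ=-0.62852507; θ=atan2(y, x)=-141.9722° <0 so +360° → 218.0278° ≈ 218.0°
Leg 2: φ1=-0.7604906, φ2=-1.1159792, Δφ=-0.3554887, Δλ=3.1257014 rad; a=sin²(Δφ/2)+cosφ1·cosφ2·sin²(Δλ/2)=0.3495121578; c=2·atan2(√a, √(1-a))=1.265080713; dist=6371·c=8059.829 ≈ 8059.8 km; running total=22189.2 km
Leg 2 bearing: y=sinΔλ·cosφ2=0.00698069, x=cosφ1·sinφ2-sinφ1·cosφ2·cosΔλ=-0.95360626; θ=atan2(y, x)=179.5806° ≈ 179.6°
Leg 3: φ1=-1.1159792, φ2=1.1943218, Δφ=2.3103011, Δλ=-1.3751030 rad; a=sin²(Δφ/2)+cosφ1·cosφ2·sin²(Δλ/2)=0.9020116323; c=2·atan2(√a, √(1-a))=2.504827283; dist=6371·c=15958.255 ≈ 15958.3 km; running total=38147.5 km
Leg 3 bearing: y=sinΔλ·cosφ2=-0.36062698, x=cosφ1·sinφ2-sinφ1·cosφ2·cosΔλ=0.47275234; θ=atan2(y, x)=-37.3373° <0 so +360° → 322.6627° ≈ 322.7°
Leg 4: φ1=1.1943218, φ2=1.3371351, Δφ=0.1428133, Δλ=-0.5112471 rad; a=sin²(Δφ/2)+cosφ1·cosφ2·sin²(Δλ/2)=0.0105324779; c=2·atan2(√a, √(1-a))=0.205617749; dist=6371·c=1309.991 ≈ 1310.0 km; running total=39457.5 km
Leg 4 bearing: y=sinΔλ·cosφ2=-0.11328485, x=cosφ1·sinφ2-sinφ1·cosφ2·cosΔλ=0.16986089; θ=atan2(y, x)=-33.7004° <0 so +360° → 326.2996° ≈ 326.3°
Leg 5: φ1=1.3371351, φ2=-0.8775358, Δφ=-2.2146710, Δλ=-0.6681871 rad; a=sin²(Δφ/2)+cosφ1·cosφ2·sin²(Δλ/2)=0.8160596976; c=2·atan2(√a, √(1-a))=2.255081656; dist=6371·c=14367.125 ≈ 14367.1 km; running total=53824.6 km
Leg 5 bearing: y=sinΔλ·cosφ2=-0.39593138, x=cosφ1·sinφ2-sinφ1·cosφ2·cosΔλ=-0.66608063; θ=atan2(y, x)=-149.2719° <0 so +360° → 210.7281° ≈ 210.7°
Leg 6: φ1=-0.8775358, φ2=1.1858709, Δφ=2.0634068, Δλ=0.4050455 rad; a=sin²(Δφ/2)+cosφ1·cosφ2·sin²(Δλ/2)=0.7461718831; c=2·atan2(√a, √(1-a))=2.085576779; dist=6371·c=13287.210 ≈ 13287.2 km; running total=67111.8 km
Leg 6 bearing: y=sinΔλ·cosφ2=0.14796581, x=cosφ1·sinφ2-sinφ1·cosφ2·cosΔλ=0.85773174; θ=atan2(y, x)=9.7877° ≈ 9.8°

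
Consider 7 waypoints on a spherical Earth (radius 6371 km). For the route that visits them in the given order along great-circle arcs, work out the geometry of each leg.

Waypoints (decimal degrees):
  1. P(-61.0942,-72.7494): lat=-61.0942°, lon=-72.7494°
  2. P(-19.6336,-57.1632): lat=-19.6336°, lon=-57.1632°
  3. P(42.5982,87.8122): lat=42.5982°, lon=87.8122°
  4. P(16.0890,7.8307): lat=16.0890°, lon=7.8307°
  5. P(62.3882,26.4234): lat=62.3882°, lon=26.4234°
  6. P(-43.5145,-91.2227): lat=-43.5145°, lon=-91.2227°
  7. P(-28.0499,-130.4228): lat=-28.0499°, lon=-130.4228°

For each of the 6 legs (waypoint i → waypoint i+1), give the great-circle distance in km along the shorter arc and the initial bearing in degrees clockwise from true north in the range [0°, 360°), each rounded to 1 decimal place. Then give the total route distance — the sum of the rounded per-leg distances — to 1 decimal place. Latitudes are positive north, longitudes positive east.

Leg 1: φ1=-1.0662949, φ2=-0.3426710, Δφ=0.7236240, Δλ=0.2720305 rad; a=sin²(Δφ/2)+cosφ1·cosφ2·sin²(Δλ/2)=0.1336651158; c=2·atan2(√a, √(1-a))=0.748559855; dist=6371·c=4769.075 ≈ 4769.1 km; running total=4769.1 km
Leg 1 bearing: y=sinΔλ·cosφ2=0.25306647, x=cosφ1·sinφ2-sinφ1·cosφ2·cosΔλ=0.63178507; θ=atan2(y, x)=21.8290° ≈ 21.8°
Leg 2: φ1=-0.3426710, φ2=0.7434788, Δφ=1.0861498, Δλ=2.5302981 rad; a=sin²(Δφ/2)+cosφ1·cosφ2·sin²(Δλ/2)=0.8975948188; c=2·atan2(√a, √(1-a))=2.490116589; dist=6371·c=15864.533 ≈ 15864.5 km; running total=20633.6 km
Leg 2 bearing: y=sinΔλ·cosφ2=0.42247900, x=cosφ1·sinφ2-sinφ1·cosφ2·cosΔλ=0.43495395; θ=atan2(y, x)=44.1665° ≈ 44.2°
Leg 3: φ1=0.7434788, φ2=0.2808060, Δφ=-0.4626728, Δλ=-1.3959405 rad; a=sin²(Δφ/2)+cosφ1·cosφ2·sin²(Δλ/2)=0.3446898798; c=2·atan2(√a, √(1-a))=1.254950846; dist=6371·c=7995.292 ≈ 7995.3 km; running total=28628.9 km
Leg 3 bearing: y=sinΔλ·cosφ2=-0.94618125, x=cosφ1·sinφ2-sinφ1·cosφ2·cosΔλ=0.09086310; θ=atan2(y, x)=-84.5146° <0 so +360° → 275.4854° ≈ 275.5°
Leg 4: φ1=0.2808060, φ2=1.0888795, Δφ=0.8080735, Δλ=0.3245038 rad; a=sin²(Δφ/2)+cosφ1·cosφ2·sin²(Δλ/2)=0.1661747216; c=2·atan2(√a, √(1-a))=0.839747863; dist=6371·c=5350.034 ≈ 5350.0 km; running total=33978.9 km
Leg 4 bearing: y=sinΔλ·cosφ2=0.14777483, x=cosφ1·sinφ2-sinφ1·cosφ2·cosΔλ=0.72966111; θ=atan2(y, x)=11.4490° ≈ 11.4°
Leg 5: φ1=1.0888795, φ2=-0.7594713, Δφ=-1.8483508, Δλ=-2.0533118 rad; a=sin²(Δφ/2)+cosφ1·cosφ2·sin²(Δλ/2)=0.8830397312; c=2·atan2(√a, √(1-a))=2.443515435; dist=6371·c=15567.637 ≈ 15567.6 km; running total=49546.5 km
Leg 5 bearing: y=sinΔλ·cosφ2=-0.64240442, x=cosφ1·sinφ2-sinφ1·cosφ2·cosΔλ=-0.02094784; θ=atan2(y, x)=-91.8677° <0 so +360° → 268.1323° ≈ 268.1°
Leg 6: φ1=-0.7594713, φ2=-0.4895631, Δφ=0.2699082, Δλ=-0.6841708 rad; a=sin²(Δφ/2)+cosφ1·cosφ2·sin²(Δλ/2)=0.0901223348; c=2·atan2(√a, √(1-a))=0.609812650; dist=6371·c=3885.116 ≈ 3885.1 km; running total=53431.6 km
Leg 6 bearing: y=sinΔλ·cosφ2=-0.55779131, x=cosφ1·sinφ2-sinφ1·cosφ2·cosΔλ=0.12988475; θ=atan2(y, x)=-76.8919° <0 so +360° → 283.1081° ≈ 283.1°

Leg 1: dist=4769.1 km, bearing=21.8°
Leg 2: dist=15864.5 km, bearing=44.2°
Leg 3: dist=7995.3 km, bearing=275.5°
Leg 4: dist=5350.0 km, bearing=11.4°
Leg 5: dist=15567.6 km, bearing=268.1°
Leg 6: dist=3885.1 km, bearing=283.1°
Total: 53431.6 km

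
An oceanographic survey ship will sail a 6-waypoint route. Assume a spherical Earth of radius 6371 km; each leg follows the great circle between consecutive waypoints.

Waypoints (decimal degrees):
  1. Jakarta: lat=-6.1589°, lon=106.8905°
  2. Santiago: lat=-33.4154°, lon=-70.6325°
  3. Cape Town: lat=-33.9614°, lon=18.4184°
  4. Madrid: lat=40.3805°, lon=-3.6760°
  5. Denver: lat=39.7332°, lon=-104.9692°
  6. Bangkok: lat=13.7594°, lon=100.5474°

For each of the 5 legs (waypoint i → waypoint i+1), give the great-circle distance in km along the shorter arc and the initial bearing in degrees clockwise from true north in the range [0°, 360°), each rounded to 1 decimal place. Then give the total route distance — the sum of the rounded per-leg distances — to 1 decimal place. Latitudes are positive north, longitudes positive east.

Leg 1: φ1=-0.1074931, φ2=-0.5832088, Δφ=-0.4757157, Δλ=-3.0983608 rad; a=sin²(Δφ/2)+cosφ1·cosφ2·sin²(Δλ/2)=0.8850118410; c=2·atan2(√a, √(1-a))=2.449674596; dist=6371·c=15606.877 ≈ 15606.9 km; running total=15606.9 km
Leg 1 bearing: y=sinΔλ·cosφ2=-0.03607434, x=cosφ1·sinφ2-sinφ1·cosφ2·cosΔλ=-0.63699464; θ=atan2(y, x)=-176.7587° <0 so +360° → 183.2413° ≈ 183.2°
Leg 2: φ1=-0.5832088, φ2=-0.5927382, Δφ=-0.0095295, Δλ=1.5542314 rad; a=sin²(Δφ/2)+cosφ1·cosφ2·sin²(Δλ/2)=0.3404448469; c=2·atan2(√a, √(1-a))=1.246005763; dist=6371·c=7938.303 ≈ 7938.3 km; running total=23545.2 km
Leg 2 bearing: y=sinΔλ·cosφ2=0.82930032, x=cosφ1·sinφ2-sinφ1·cosφ2·cosΔλ=-0.45872605; θ=atan2(y, x)=118.9491° ≈ 118.9°
Leg 3: φ1=-0.5927382, φ2=0.7047727, Δφ=1.2975109, Δλ=-0.3856200 rad; a=sin²(Δφ/2)+cosφ1·cosφ2·sin²(Δλ/2)=0.3882503057; c=2·atan2(√a, √(1-a))=1.345393119; dist=6371·c=8571.500 ≈ 8571.5 km; running total=32116.7 km
Leg 3 bearing: y=sinΔλ·cosφ2=-0.28652318, x=cosφ1·sinφ2-sinφ1·cosφ2·cosΔλ=0.93163968; θ=atan2(y, x)=-17.0951° <0 so +360° → 342.9049° ≈ 342.9°
Leg 4: φ1=0.7047727, φ2=0.6934752, Δφ=-0.0112975, Δλ=-1.7678998 rad; a=sin²(Δφ/2)+cosφ1·cosφ2·sin²(Δλ/2)=0.3502993330; c=2·atan2(√a, √(1-a))=1.266731183; dist=6371·c=8070.344 ≈ 8070.3 km; running total=40187.0 km
Leg 4 bearing: y=sinΔλ·cosφ2=-0.75413928, x=cosφ1·sinφ2-sinφ1·cosφ2·cosΔλ=0.58449362; θ=atan2(y, x)=-52.2226° <0 so +360° → 307.7774° ≈ 307.8°
Leg 5: φ1=0.6934752, φ2=0.2401468, Δφ=-0.4533283, Δλ=3.5869413 rad; a=sin²(Δφ/2)+cosφ1·cosφ2·sin²(Δλ/2)=0.7610342308; c=2·atan2(√a, √(1-a))=2.120070682; dist=6371·c=13506.970 ≈ 13507.0 km; running total=53694.0 km
Leg 5 bearing: y=sinΔλ·cosφ2=-0.41841073, x=cosφ1·sinφ2-sinφ1·cosφ2·cosΔλ=0.74322068; θ=atan2(y, x)=-29.3782° <0 so +360° → 330.6218° ≈ 330.6°

Leg 1: dist=15606.9 km, bearing=183.2°
Leg 2: dist=7938.3 km, bearing=118.9°
Leg 3: dist=8571.5 km, bearing=342.9°
Leg 4: dist=8070.3 km, bearing=307.8°
Leg 5: dist=13507.0 km, bearing=330.6°
Total: 53694.0 km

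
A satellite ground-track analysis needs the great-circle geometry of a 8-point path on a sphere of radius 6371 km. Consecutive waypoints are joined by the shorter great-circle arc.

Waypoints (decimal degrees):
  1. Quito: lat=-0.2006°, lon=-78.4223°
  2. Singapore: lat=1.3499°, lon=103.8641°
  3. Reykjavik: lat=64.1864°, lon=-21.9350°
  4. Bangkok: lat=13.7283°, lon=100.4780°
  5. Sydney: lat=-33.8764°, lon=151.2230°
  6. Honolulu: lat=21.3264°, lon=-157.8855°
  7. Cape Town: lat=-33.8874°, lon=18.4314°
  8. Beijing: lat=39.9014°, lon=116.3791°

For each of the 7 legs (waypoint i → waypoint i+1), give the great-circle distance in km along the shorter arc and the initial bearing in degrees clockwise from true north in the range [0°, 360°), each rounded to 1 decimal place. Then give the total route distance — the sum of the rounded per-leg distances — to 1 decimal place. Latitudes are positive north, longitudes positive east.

Leg 1: dist=19730.6 km, bearing=296.7°
Leg 2: dist=11508.6 km, bearing=338.7°
Leg 3: dist=10091.0 km, bearing=55.1°
Leg 4: dist=7537.5 km, bearing=136.0°
Leg 5: dist=8165.4 km, bearing=48.9°
Leg 6: dist=18572.3 km, bearing=166.3°
Leg 7: dist=12950.8 km, bearing=58.1°
Total: 88556.2 km

Leg 1: φ1=-0.0035011, φ2=0.0235602, Δφ=0.0270613, Δλ=3.1814979 rad; a=sin²(Δφ/2)+cosφ1·cosφ2·sin²(Δλ/2)=0.9995014711; c=2·atan2(√a, √(1-a))=3.096933423; dist=6371·c=19730.563 ≈ 19730.6 km; running total=19730.6 km
Leg 1 bearing: y=sinΔλ·cosφ2=-0.03988355, x=cosφ1·sinφ2-sinφ1·cosφ2·cosΔλ=0.02006051; θ=atan2(y, x)=-63.2987° <0 so +360° → 296.7013° ≈ 296.7°
Leg 2: φ1=0.0235602, φ2=1.1202640, Δφ=1.0967038, Δλ=-2.1956085 rad; a=sin²(Δφ/2)+cosφ1·cosφ2·sin²(Δλ/2)=0.6167166210; c=2·atan2(√a, √(1-a))=1.806403309; dist=6371·c=11508.595 ≈ 11508.6 km; running total=31239.2 km
Leg 2 bearing: y=sinΔλ·cosφ2=-0.35317752, x=cosφ1·sinφ2-sinφ1·cosφ2·cosΔλ=0.90596609; θ=atan2(y, x)=-21.2976° <0 so +360° → 338.7024° ≈ 338.7°
Leg 3: φ1=1.1202640, φ2=0.2396040, Δφ=-0.8806600, Δλ=2.1365099 rad; a=sin²(Δφ/2)+cosφ1·cosφ2·sin²(Δλ/2)=0.5065505650; c=2·atan2(√a, √(1-a))=1.583897832; dist=6371·c=10091.013 ≈ 10091.0 km; running total=41330.2 km
Leg 3 bearing: y=sinΔλ·cosφ2=0.82008906, x=cosφ1·sinφ2-sinφ1·cosφ2·cosΔλ=0.57208592; θ=atan2(y, x)=55.1008° ≈ 55.1°
Leg 4: φ1=0.2396040, φ2=-0.5912547, Δφ=-0.8308588, Δλ=0.8856673 rad; a=sin²(Δφ/2)+cosφ1·cosφ2·sin²(Δλ/2)=0.3109677572; c=2·atan2(√a, √(1-a))=1.183091612; dist=6371·c=7537.477 ≈ 7537.5 km; running total=48867.7 km
Leg 4 bearing: y=sinΔλ·cosφ2=0.64288741, x=cosφ1·sinφ2-sinφ1·cosφ2·cosΔλ=-0.66615540; θ=atan2(y, x)=136.0183° ≈ 136.0°
Leg 5: φ1=-0.5912547, φ2=0.3722159, Δφ=0.9634706, Δλ=-5.3949611 rad; a=sin²(Δφ/2)+cosφ1·cosφ2·sin²(Δλ/2)=0.3574346005; c=2·atan2(√a, √(1-a))=1.281653438; dist=6371·c=8165.414 ≈ 8165.4 km; running total=57033.1 km
Leg 5 bearing: y=sinΔλ·cosφ2=0.72281850, x=cosφ1·sinφ2-sinφ1·cosφ2·cosΔλ=0.62947108; θ=atan2(y, x)=48.9488° ≈ 48.9°
Leg 6: φ1=0.3722159, φ2=-0.5914467, Δφ=-0.9636626, Δλ=3.0773104 rad; a=sin²(Δφ/2)+cosφ1·cosφ2·sin²(Δλ/2)=0.9872339372; c=2·atan2(√a, √(1-a))=2.915135065; dist=6371·c=18572.326 ≈ 18572.3 km; running total=75605.4 km
Leg 6 bearing: y=sinΔλ·cosφ2=0.05332617, x=cosφ1·sinφ2-sinφ1·cosφ2·cosΔλ=-0.21810245; θ=atan2(y, x)=166.2607° ≈ 166.3°
Leg 7: φ1=-0.5914467, φ2=0.6964108, Δφ=1.2878575, Δλ=1.7095099 rad; a=sin²(Δφ/2)+cosφ1·cosφ2·sin²(Δλ/2)=0.7228568621; c=2·atan2(√a, √(1-a))=2.032767730; dist=6371·c=12950.763 ≈ 12950.8 km; running total=88556.2 km
Leg 7 bearing: y=sinΔλ·cosφ2=0.75978077, x=cosφ1·sinφ2-sinφ1·cosφ2·cosΔλ=0.47336292; θ=atan2(y, x)=58.0760° ≈ 58.1°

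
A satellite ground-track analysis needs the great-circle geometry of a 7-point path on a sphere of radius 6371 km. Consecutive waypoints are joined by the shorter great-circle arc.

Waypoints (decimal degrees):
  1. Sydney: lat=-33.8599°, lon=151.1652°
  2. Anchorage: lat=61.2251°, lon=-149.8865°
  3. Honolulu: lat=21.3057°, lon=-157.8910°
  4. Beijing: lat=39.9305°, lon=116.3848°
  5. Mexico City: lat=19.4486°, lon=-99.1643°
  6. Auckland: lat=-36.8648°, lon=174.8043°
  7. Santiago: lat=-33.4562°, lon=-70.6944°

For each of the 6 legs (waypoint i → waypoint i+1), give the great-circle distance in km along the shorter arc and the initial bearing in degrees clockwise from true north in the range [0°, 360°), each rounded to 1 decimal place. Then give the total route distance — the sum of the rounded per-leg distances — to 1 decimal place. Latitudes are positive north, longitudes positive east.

Leg 1: dist=11830.1 km, bearing=25.5°
Leg 2: dist=4482.0 km, bearing=191.6°
Leg 3: dist=8156.4 km, bearing=307.0°
Leg 4: dist=12453.7 km, bearing=36.2°
Leg 5: dist=10951.0 km, bearing=233.8°
Leg 6: dist=9663.8 km, bearing=130.5°
Total: 57537.0 km

Leg 1: φ1=-0.5909667, φ2=1.0685796, Δφ=1.6595463, Δλ=-5.2543434 rad; a=sin²(Δφ/2)+cosφ1·cosφ2·sin²(Δλ/2)=0.6410892822; c=2·atan2(√a, √(1-a))=1.856860527; dist=6371·c=11830.058 ≈ 11830.1 km; running total=11830.1 km
Leg 1 bearing: y=sinΔλ·cosφ2=0.41239052, x=cosφ1·sinφ2-sinφ1·cosφ2·cosΔλ=0.86620397; θ=atan2(y, x)=25.4586° ≈ 25.5°
Leg 2: φ1=1.0685796, φ2=0.3718546, Δφ=-0.6967250, Δλ=-0.1397049 rad; a=sin²(Δφ/2)+cosφ1·cosφ2·sin²(Δλ/2)=0.1187107356; c=2·atan2(√a, √(1-a))=0.703506518; dist=6371·c=4482.040 ≈ 4482.0 km; running total=16312.1 km
Leg 2 bearing: y=sinΔλ·cosφ2=-0.12973379, x=cosφ1·sinφ2-sinφ1·cosφ2·cosΔλ=-0.63375321; θ=atan2(y, x)=-168.4310° <0 so +360° → 191.5690° ≈ 191.6°
Leg 3: φ1=0.3718546, φ2=0.6969187, Δφ=0.3250641, Δλ=4.7870158 rad; a=sin²(Δφ/2)+cosφ1·cosφ2·sin²(Δλ/2)=0.3567598986; c=2·atan2(√a, √(1-a))=1.280245297; dist=6371·c=8156.443 ≈ 8156.4 km; running total=24468.5 km
Leg 3 bearing: y=sinΔλ·cosφ2=-0.76468929, x=cosφ1·sinφ2-sinφ1·cosφ2·cosΔλ=0.57721692; θ=atan2(y, x)=-52.9531° <0 so +360° → 307.0469° ≈ 307.0°
Leg 4: φ1=0.6969187, φ2=0.3394421, Δφ=-0.3574766, Δλ=-3.7620415 rad; a=sin²(Δφ/2)+cosφ1·cosφ2·sin²(Δλ/2)=0.6872939986; c=2·atan2(√a, √(1-a))=1.954748706; dist=6371·c=12453.704 ≈ 12453.7 km; running total=36922.2 km
Leg 4 bearing: y=sinΔλ·cosφ2=0.54822603, x=cosφ1·sinφ2-sinφ1·cosφ2·cosΔλ=0.74775133; θ=atan2(y, x)=36.2476° ≈ 36.2°
Leg 5: φ1=0.3394421, φ2=-0.6434121, Δφ=-0.9828542, Δλ=4.7816541 rad; a=sin²(Δφ/2)+cosφ1·cosφ2·sin²(Δλ/2)=0.5737704549; c=2·atan2(√a, √(1-a))=1.718877835; dist=6371·c=10950.971 ≈ 10951.0 km; running total=47873.2 km
Leg 5 bearing: y=sinΔλ·cosφ2=-0.79813495, x=cosφ1·sinφ2-sinφ1·cosφ2·cosΔλ=-0.58413378; θ=atan2(y, x)=-126.1994° <0 so +360° → 233.8006° ≈ 233.8°
Leg 6: φ1=-0.6434121, φ2=-0.5839208, Δφ=0.0594913, Δλ=-4.2847606 rad; a=sin²(Δφ/2)+cosφ1·cosφ2·sin²(Δλ/2)=0.4730386127; c=2·atan2(√a, √(1-a))=1.516847386; dist=6371·c=9663.835 ≈ 9663.8 km; running total=57537.0 km
Leg 6 bearing: y=sinΔλ·cosφ2=0.75917967, x=cosφ1·sinφ2-sinφ1·cosφ2·cosΔλ=-0.64864363; θ=atan2(y, x)=130.5106° ≈ 130.5°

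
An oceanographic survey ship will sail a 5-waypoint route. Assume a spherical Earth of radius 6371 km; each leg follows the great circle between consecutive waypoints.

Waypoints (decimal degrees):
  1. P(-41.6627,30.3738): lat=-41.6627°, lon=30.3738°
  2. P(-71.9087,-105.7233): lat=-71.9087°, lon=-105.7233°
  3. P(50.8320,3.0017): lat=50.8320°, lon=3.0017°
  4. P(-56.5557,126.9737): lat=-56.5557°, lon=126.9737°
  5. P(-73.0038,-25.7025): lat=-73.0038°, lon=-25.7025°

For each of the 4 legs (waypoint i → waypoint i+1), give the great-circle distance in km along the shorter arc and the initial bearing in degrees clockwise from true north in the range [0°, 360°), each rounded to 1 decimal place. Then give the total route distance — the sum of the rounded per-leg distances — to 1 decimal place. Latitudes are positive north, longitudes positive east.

Leg 1: φ1=-0.7271513, φ2=-1.2550436, Δφ=-0.5278923, Δλ=-2.3753425 rad; a=sin²(Δφ/2)+cosφ1·cosφ2·sin²(Δλ/2)=0.2676355339; c=2·atan2(√a, √(1-a))=1.087467875; dist=6371·c=6928.258 ≈ 6928.3 km; running total=6928.3 km
Leg 1 bearing: y=sinΔλ·cosφ2=-0.21533485, x=cosφ1·sinφ2-sinφ1·cosφ2·cosΔλ=-0.85887014; θ=atan2(y, x)=-165.9250° <0 so +360° → 194.0750° ≈ 194.1°
Leg 2: φ1=-1.2550436, φ2=0.8871858, Δφ=2.1422293, Δλ=1.8976092 rad; a=sin²(Δφ/2)+cosφ1·cosφ2·sin²(Δλ/2)=0.8999660441; c=2·atan2(√a, √(1-a))=2.497978367; dist=6371·c=15914.620 ≈ 15914.6 km; running total=22842.9 km
Leg 2 bearing: y=sinΔλ·cosφ2=0.59816618, x=cosφ1·sinφ2-sinφ1·cosφ2·cosΔλ=0.04801951; θ=atan2(y, x)=85.4103° ≈ 85.4°
Leg 3: φ1=0.8871858, φ2=-0.9870832, Δφ=-1.8742689, Δλ=2.1637196 rad; a=sin²(Δφ/2)+cosφ1·cosφ2·sin²(Δλ/2)=0.9207165738; c=2·atan2(√a, √(1-a))=2.570726301; dist=6371·c=16378.097 ≈ 16378.1 km; running total=39221.0 km
Leg 3 bearing: y=sinΔλ·cosφ2=0.45705477, x=cosφ1·sinφ2-sinφ1·cosφ2·cosΔλ=-0.28825544; θ=atan2(y, x)=122.2388° ≈ 122.2°
Leg 4: φ1=-0.9870832, φ2=-1.2741567, Δφ=-0.2870735, Δλ=-2.6647024 rad; a=sin²(Δφ/2)+cosφ1·cosφ2·sin²(Δλ/2)=0.1725732442; c=2·atan2(√a, √(1-a))=0.856807553; dist=6371·c=5458.721 ≈ 5458.7 km; running total=44679.7 km
Leg 4 bearing: y=sinΔλ·cosφ2=-0.13417495, x=cosφ1·sinφ2-sinφ1·cosφ2·cosΔλ=-0.74374993; θ=atan2(y, x)=-169.7736° <0 so +360° → 190.2264° ≈ 190.2°

Leg 1: dist=6928.3 km, bearing=194.1°
Leg 2: dist=15914.6 km, bearing=85.4°
Leg 3: dist=16378.1 km, bearing=122.2°
Leg 4: dist=5458.7 km, bearing=190.2°
Total: 44679.7 km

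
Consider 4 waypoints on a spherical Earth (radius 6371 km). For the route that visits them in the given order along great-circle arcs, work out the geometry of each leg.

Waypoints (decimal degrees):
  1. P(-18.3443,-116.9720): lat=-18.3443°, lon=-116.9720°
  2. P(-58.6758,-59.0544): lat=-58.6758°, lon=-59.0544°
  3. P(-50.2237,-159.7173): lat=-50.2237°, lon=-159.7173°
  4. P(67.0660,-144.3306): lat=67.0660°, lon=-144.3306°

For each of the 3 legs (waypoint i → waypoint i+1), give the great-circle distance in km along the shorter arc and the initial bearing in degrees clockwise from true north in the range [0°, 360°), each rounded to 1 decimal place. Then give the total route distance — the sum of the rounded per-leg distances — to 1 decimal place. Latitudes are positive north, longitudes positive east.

Leg 1: dist=6441.6 km, bearing=148.7°
Leg 2: dist=5947.7 km, bearing=231.5°
Leg 3: dist=13106.2 km, bearing=6.7°
Total: 25495.5 km

Leg 1: φ1=-0.3201684, φ2=-1.0240859, Δφ=-0.7039175, Δλ=1.0108528 rad; a=sin²(Δφ/2)+cosφ1·cosφ2·sin²(Δλ/2)=0.2345261426; c=2·atan2(√a, √(1-a))=1.011077779; dist=6371·c=6441.577 ≈ 6441.6 km; running total=6441.6 km
Leg 1 bearing: y=sinΔλ·cosφ2=0.44048655, x=cosφ1·sinφ2-sinφ1·cosφ2·cosΔλ=-0.72392411; θ=atan2(y, x)=148.6807° ≈ 148.7°
Leg 2: φ1=-1.0240859, φ2=-0.8765689, Δφ=0.1475170, Δλ=-1.7568990 rad; a=sin²(Δφ/2)+cosφ1·cosφ2·sin²(Δλ/2)=0.2025098636; c=2·atan2(√a, √(1-a))=0.933555223; dist=6371·c=5947.680 ≈ 5947.7 km; running total=12389.3 km
Leg 2 bearing: y=sinΔλ·cosφ2=-0.62874444, x=cosφ1·sinφ2-sinφ1·cosφ2·cosΔλ=-0.50067844; θ=atan2(y, x)=-128.5308° <0 so +360° → 231.4692° ≈ 231.5°
Leg 3: φ1=-0.8765689, φ2=1.1705225, Δφ=2.0470914, Δλ=0.2685486 rad; a=sin²(Δφ/2)+cosφ1·cosφ2·sin²(Δλ/2)=0.7337128718; c=2·atan2(√a, √(1-a))=2.057172907; dist=6371·c=13106.249 ≈ 13106.2 km; running total=25495.5 km
Leg 3 bearing: y=sinΔλ·cosφ2=0.10339218, x=cosφ1·sinφ2-sinφ1·cosφ2·cosΔλ=0.87796539; θ=atan2(y, x)=6.7164° ≈ 6.7°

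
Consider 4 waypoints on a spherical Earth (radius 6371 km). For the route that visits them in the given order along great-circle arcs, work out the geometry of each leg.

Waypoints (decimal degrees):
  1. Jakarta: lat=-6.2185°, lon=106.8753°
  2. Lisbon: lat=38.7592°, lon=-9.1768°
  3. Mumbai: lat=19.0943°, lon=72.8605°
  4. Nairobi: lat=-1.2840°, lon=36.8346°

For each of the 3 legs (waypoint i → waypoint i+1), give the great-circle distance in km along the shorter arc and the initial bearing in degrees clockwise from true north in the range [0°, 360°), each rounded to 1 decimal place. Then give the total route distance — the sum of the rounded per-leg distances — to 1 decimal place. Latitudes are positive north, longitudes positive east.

Leg 1: dist=12686.9 km, bearing=309.9°
Leg 2: dist=8020.4 km, bearing=79.5°
Leg 3: dist=4539.3 km, bearing=244.1°
Total: 25246.6 km

Leg 1: φ1=-0.1085333, φ2=0.6764757, Δφ=0.7850090, Δλ=-2.0254912 rad; a=sin²(Δφ/2)+cosφ1·cosφ2·sin²(Δλ/2)=0.7041353400; c=2·atan2(√a, √(1-a))=1.991355189; dist=6371·c=12686.924 ≈ 12686.9 km; running total=12686.9 km
Leg 1 bearing: y=sinΔλ·cosφ2=-0.70055406, x=cosφ1·sinφ2-sinφ1·cosφ2·cosΔλ=0.58526836; θ=atan2(y, x)=-50.1234° <0 so +360° → 309.8766° ≈ 309.9°
Leg 2: φ1=0.6764757, φ2=0.3332584, Δφ=-0.3432173, Δλ=1.4318210 rad; a=sin²(Δφ/2)+cosφ1·cosφ2·sin²(Δλ/2)=0.3465627585; c=2·atan2(√a, √(1-a))=1.258889009; dist=6371·c=8020.382 ≈ 8020.4 km; running total=20707.3 km
Leg 2 bearing: y=sinΔλ·cosφ2=0.93587039, x=cosφ1·sinφ2-sinφ1·cosφ2·cosΔλ=0.17313195; θ=atan2(y, x)=79.5190° ≈ 79.5°
Leg 3: φ1=0.3332584, φ2=-0.0224100, Δφ=-0.3556684, Δλ=-0.6287706 rad; a=sin²(Δφ/2)+cosφ1·cosφ2·sin²(Δλ/2)=0.1216336216; c=2·atan2(√a, √(1-a))=0.712495666; dist=6371·c=4539.310 ≈ 4539.3 km; running total=25246.6 km
Leg 3 bearing: y=sinΔλ·cosφ2=-0.58800322, x=cosφ1·sinφ2-sinφ1·cosφ2·cosΔλ=-0.28567070; θ=atan2(y, x)=-115.9120° <0 so +360° → 244.0880° ≈ 244.1°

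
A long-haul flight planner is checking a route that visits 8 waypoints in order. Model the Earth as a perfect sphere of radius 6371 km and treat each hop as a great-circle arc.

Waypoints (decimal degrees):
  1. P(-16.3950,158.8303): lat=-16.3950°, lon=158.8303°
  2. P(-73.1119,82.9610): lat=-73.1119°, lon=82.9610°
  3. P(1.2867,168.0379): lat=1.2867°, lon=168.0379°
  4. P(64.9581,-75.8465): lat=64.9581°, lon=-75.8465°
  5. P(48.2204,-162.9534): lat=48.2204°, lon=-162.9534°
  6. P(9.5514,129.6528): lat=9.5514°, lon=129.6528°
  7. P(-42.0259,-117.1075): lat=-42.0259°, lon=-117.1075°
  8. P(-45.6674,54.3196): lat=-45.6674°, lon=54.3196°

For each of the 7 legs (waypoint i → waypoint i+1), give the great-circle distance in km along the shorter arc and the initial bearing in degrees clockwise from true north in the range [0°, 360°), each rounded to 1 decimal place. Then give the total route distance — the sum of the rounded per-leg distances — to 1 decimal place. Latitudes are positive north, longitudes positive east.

Leg 1: dist=7810.0 km, bearing=197.4°
Leg 2: dist=9985.6 km, bearing=84.9°
Leg 3: dist=11069.6 km, bearing=22.7°
Leg 4: dist=5157.4 km, bearing=293.2°
Leg 5: dist=7549.6 km, bearing=259.3°
Leg 6: dist=12630.2 km, bearing=131.9°
Leg 7: dist=10227.1 km, bearing=174.0°
Total: 64429.5 km

Leg 1: φ1=-0.2861467, φ2=-1.2760434, Δφ=-0.9898966, Δλ=-1.3241691 rad; a=sin²(Δφ/2)+cosφ1·cosφ2·sin²(Δλ/2)=0.3309383743; c=2·atan2(√a, √(1-a))=1.225874349; dist=6371·c=7810.045 ≈ 7810.0 km; running total=7810.0 km
Leg 1 bearing: y=sinΔλ·cosφ2=-0.28171322, x=cosφ1·sinφ2-sinφ1·cosφ2·cosΔλ=-0.89794784; θ=atan2(y, x)=-162.5818° <0 so +360° → 197.4182° ≈ 197.4°
Leg 2: φ1=-1.2760434, φ2=0.0224572, Δφ=1.2985005, Δλ=1.4848720 rad; a=sin²(Δφ/2)+cosφ1·cosφ2·sin²(Δλ/2)=0.4982812693; c=2·atan2(√a, √(1-a))=1.567358859; dist=6371·c=9985.643 ≈ 9985.6 km; running total=17795.6 km
Leg 2 bearing: y=sinΔλ·cosφ2=0.99605956, x=cosφ1·sinφ2-sinφ1·cosφ2·cosΔλ=0.08862022; θ=atan2(y, x)=84.9157° ≈ 84.9°
Leg 3: φ1=0.0224572, φ2=1.1337327, Δφ=1.1112756, Δλ=-4.2565858 rad; a=sin²(Δφ/2)+cosφ1·cosφ2·sin²(Δλ/2)=0.5829649654; c=2·atan2(√a, √(1-a))=1.737497267; dist=6371·c=11069.595 ≈ 11069.6 km; running total=28865.2 km
Leg 3 bearing: y=sinΔλ·cosφ2=0.38006723, x=cosφ1·sinφ2-sinφ1·cosφ2·cosΔλ=0.90995393; θ=atan2(y, x)=22.6692° ≈ 22.7°
Leg 4: φ1=1.1337327, φ2=0.8416047, Δφ=-0.2921280, Δλ=-1.5203022 rad; a=sin²(Δφ/2)+cosφ1·cosφ2·sin²(Δλ/2)=0.1550753500; c=2·atan2(√a, √(1-a))=0.809515457; dist=6371·c=5157.423 ≈ 5157.4 km; running total=34022.6 km
Leg 4 bearing: y=sinΔλ·cosφ2=-0.66541781, x=cosφ1·sinφ2-sinφ1·cosφ2·cosΔλ=0.28517904; θ=atan2(y, x)=-66.8014° <0 so +360° → 293.1986° ≈ 293.2°
Leg 5: φ1=0.8416047, φ2=0.1667034, Δφ=-0.6749014, Δλ=5.1069416 rad; a=sin²(Δφ/2)+cosφ1·cosφ2·sin²(Δλ/2)=0.3118513091; c=2·atan2(√a, √(1-a))=1.184999644; dist=6371·c=7549.633 ≈ 7549.6 km; running total=41572.2 km
Leg 5 bearing: y=sinΔλ·cosφ2=-0.91037087, x=cosφ1·sinφ2-sinφ1·cosφ2·cosΔλ=-0.17211961; θ=atan2(y, x)=-100.7063° <0 so +360° → 259.2937° ≈ 259.3°
Leg 6: φ1=0.1667034, φ2=-0.7334903, Δφ=-0.9001937, Δλ=-4.3067797 rad; a=sin²(Δφ/2)+cosφ1·cosφ2·sin²(Δλ/2)=0.7000662602; c=2·atan2(√a, √(1-a))=1.982457769; dist=6371·c=12630.238 ≈ 12630.2 km; running total=54202.4 km
Leg 6 bearing: y=sinΔλ·cosφ2=0.68256966, x=cosφ1·sinφ2-sinφ1·cosφ2·cosΔλ=-0.61154937; θ=atan2(y, x)=131.8588° ≈ 131.9°
Leg 7: φ1=-0.7334903, φ2=-0.7970465, Δφ=-0.0635562, Δλ=2.9919673 rad; a=sin²(Δφ/2)+cosφ1·cosφ2·sin²(Δλ/2)=0.5172242822; c=2·atan2(√a, √(1-a))=1.605251708; dist=6371·c=10227.059 ≈ 10227.1 km; running total=64429.5 km
Leg 7 bearing: y=sinΔλ·cosφ2=0.10417182, x=cosφ1·sinφ2-sinφ1·cosφ2·cosΔλ=-0.99396254; θ=atan2(y, x)=174.0170° ≈ 174.0°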